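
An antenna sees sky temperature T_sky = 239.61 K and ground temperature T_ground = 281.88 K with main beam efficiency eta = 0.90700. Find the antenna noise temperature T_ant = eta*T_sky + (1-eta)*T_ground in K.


T_ant = 0.90700 * 239.61 + (1 - 0.90700) * 281.88 = 243.5 K

243.5 K


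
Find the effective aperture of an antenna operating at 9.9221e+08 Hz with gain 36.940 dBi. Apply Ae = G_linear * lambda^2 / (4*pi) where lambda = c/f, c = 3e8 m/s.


lambda = c / f = 3.0000e+08 / 9.9221e+08 = 0.3023553 m
G_linear = 10^(36.940/10) = 4943.107
Ae = G_linear * lambda^2 / (4*pi) = 4943.107 * 0.3023553^2 / (4*pi) = 35.96 m^2

35.96 m^2


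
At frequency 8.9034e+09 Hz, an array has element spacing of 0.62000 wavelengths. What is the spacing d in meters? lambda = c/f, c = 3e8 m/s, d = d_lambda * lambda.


lambda = c / f = 3.0000e+08 / 8.9034e+09 = 0.03369499 m
d = 0.62000 * 0.03369499 = 0.02089 m

0.02089 m


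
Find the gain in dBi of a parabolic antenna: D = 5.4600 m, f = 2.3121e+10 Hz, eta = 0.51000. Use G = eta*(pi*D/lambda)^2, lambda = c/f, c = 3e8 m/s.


lambda = c / f = 3.0000e+08 / 2.3121e+10 = 0.01297522 m
G_linear = 0.51000 * (pi * 5.4600 / 0.01297522)^2 = 891303.8
G_dBi = 10 * log10(891303.8) = 59.50 dBi

59.50 dBi


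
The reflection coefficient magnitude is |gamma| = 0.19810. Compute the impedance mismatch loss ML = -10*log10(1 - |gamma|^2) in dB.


ML = -10 * log10(1 - 0.19810^2) = -10 * log10(0.96075639) = 0.1739 dB

0.1739 dB


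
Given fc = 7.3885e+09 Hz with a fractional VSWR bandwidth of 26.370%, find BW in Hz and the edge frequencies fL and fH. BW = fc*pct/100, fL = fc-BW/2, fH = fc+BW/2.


BW = 7.3885e+09 * 26.370/100 = 1.948347e+09 Hz
fL = 7.3885e+09 - 1.948347e+09/2 = 6.414e+09 Hz
fH = 7.3885e+09 + 1.948347e+09/2 = 8.363e+09 Hz

BW=1.948e+09 Hz, fL=6.414e+09 Hz, fH=8.363e+09 Hz


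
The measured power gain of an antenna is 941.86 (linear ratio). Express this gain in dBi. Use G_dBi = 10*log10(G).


G_dBi = 10 * log10(941.86) = 29.74 dBi

29.74 dBi


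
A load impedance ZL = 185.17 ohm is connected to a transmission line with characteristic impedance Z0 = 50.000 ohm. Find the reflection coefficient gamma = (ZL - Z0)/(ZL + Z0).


gamma = (185.17 - 50.000) / (185.17 + 50.000) = 0.5748

0.5748


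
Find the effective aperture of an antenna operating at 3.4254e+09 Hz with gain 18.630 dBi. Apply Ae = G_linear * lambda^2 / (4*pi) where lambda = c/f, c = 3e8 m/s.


lambda = c / f = 3.0000e+08 / 3.4254e+09 = 0.08758101 m
G_linear = 10^(18.630/10) = 72.94575
Ae = G_linear * lambda^2 / (4*pi) = 72.94575 * 0.08758101^2 / (4*pi) = 0.04453 m^2

0.04453 m^2


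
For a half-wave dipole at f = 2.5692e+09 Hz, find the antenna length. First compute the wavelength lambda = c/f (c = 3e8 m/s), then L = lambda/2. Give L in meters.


lambda = c / f = 3.0000e+08 / 2.5692e+09 = 0.1167679 m
L = lambda / 2 = 0.1167679 / 2 = 0.05838 m

0.05838 m


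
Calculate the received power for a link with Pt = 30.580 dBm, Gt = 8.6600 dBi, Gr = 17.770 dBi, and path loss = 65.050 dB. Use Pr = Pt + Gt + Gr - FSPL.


Pr = 30.580 + 8.6600 + 17.770 - 65.050 = -8.04 dBm

-8.04 dBm


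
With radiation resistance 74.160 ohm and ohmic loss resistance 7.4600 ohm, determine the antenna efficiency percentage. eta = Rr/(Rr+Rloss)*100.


eta = 74.160 / (74.160 + 7.4600) * 100 = 90.86%

90.86%


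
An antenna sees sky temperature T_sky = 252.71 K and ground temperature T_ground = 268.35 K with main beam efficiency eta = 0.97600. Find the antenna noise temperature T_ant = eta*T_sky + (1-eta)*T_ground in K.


T_ant = 0.97600 * 252.71 + (1 - 0.97600) * 268.35 = 253.1 K

253.1 K


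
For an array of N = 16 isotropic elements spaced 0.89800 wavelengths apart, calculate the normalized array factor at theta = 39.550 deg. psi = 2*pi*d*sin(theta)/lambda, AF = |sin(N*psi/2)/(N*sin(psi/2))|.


psi = 2*pi*0.89800*sin(39.550 deg) = 3.592742 rad
AF = |sin(16*3.592742/2) / (16*sin(3.592742/2))| = 0.02890

0.02890


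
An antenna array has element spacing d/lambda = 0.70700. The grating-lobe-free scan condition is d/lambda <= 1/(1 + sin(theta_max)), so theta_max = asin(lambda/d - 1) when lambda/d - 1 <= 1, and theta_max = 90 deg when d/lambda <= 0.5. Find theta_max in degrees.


lambda/d - 1 = 1/0.70700 - 1 = 0.4144272
theta_max = asin(0.4144272) = 24.48 deg

24.48 deg


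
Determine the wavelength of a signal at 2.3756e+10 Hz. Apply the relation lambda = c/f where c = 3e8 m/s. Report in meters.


lambda = c / f = 3.0000e+08 / 2.3756e+10 = 0.01263 m

0.01263 m


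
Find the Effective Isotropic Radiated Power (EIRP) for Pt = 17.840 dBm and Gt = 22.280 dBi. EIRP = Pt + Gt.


EIRP = Pt + Gt = 17.840 + 22.280 = 40.12 dBm

40.12 dBm


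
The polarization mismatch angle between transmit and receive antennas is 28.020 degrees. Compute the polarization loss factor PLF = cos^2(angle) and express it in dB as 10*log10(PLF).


PLF_linear = cos^2(28.020 deg) = 0.7793070
PLF_dB = 10 * log10(0.7793070) = -1.083 dB

-1.083 dB


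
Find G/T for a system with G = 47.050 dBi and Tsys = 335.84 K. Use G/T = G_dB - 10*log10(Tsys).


G/T = 47.050 - 10*log10(335.84) = 47.050 - 25.26132 = 21.79 dB/K

21.79 dB/K


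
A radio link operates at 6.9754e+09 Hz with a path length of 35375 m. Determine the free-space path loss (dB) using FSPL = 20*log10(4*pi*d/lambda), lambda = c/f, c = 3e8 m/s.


lambda = c / f = 3.0000e+08 / 6.9754e+09 = 0.04300829 m
FSPL = 20 * log10(4*pi*35375/0.04300829) = 140.3 dB

140.3 dB


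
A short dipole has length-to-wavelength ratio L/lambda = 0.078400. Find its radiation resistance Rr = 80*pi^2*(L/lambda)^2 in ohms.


Rr = 80 * pi^2 * (0.078400)^2 = 80 * 9.869604 * 6.146560e-03 = 4.853 ohm

4.853 ohm


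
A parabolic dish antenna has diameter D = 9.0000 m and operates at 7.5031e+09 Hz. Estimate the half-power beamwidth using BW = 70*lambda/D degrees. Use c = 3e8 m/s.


lambda = c / f = 3.0000e+08 / 7.5031e+09 = 0.03998347 m
BW = 70 * 0.03998347 / 9.0000 = 0.3110 deg

0.3110 deg


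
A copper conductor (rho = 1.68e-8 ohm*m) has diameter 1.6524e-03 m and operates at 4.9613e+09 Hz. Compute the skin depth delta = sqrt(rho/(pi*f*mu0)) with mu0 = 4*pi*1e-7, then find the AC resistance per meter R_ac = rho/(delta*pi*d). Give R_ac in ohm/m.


delta = sqrt(1.68e-8 / (pi * 4.9613e+09 * 4*pi*1e-7)) = 9.261408e-07 m
R_ac = 1.68e-8 / (9.261408e-07 * pi * 1.6524e-03) = 3.494 ohm/m

3.494 ohm/m


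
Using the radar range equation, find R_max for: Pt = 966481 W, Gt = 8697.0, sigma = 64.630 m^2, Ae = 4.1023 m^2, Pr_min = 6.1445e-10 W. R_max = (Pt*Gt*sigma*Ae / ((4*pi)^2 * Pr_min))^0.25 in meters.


R^4 = 966481*8697.0*64.630*4.1023 / ((4*pi)^2 * 6.1445e-10) = 2.296773e+19
R_max = 2.296773e+19^0.25 = 69228 m

69228 m


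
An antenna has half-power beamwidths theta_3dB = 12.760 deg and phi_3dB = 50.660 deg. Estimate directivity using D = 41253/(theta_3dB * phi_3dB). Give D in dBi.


D_linear = 41253 / (12.760 * 50.660) = 63.81748
D_dBi = 10 * log10(63.81748) = 18.05 dBi

18.05 dBi


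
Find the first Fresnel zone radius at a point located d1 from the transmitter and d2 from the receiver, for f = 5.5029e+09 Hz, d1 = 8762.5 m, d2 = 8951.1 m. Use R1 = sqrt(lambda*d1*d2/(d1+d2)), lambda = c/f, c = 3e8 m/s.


lambda = c / f = 3.0000e+08 / 5.5029e+09 = 0.05451671 m
R1 = sqrt(0.05451671 * 8762.5 * 8951.1 / (8762.5 + 8951.1)) = 15.54 m

15.54 m


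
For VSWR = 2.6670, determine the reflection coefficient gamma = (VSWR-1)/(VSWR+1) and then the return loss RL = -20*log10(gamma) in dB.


gamma = (2.6670 - 1) / (2.6670 + 1) = 0.4545950
RL = -20 * log10(0.4545950) = 6.848 dB

6.848 dB


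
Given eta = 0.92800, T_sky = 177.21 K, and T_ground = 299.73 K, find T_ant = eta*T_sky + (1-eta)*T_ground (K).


T_ant = 0.92800 * 177.21 + (1 - 0.92800) * 299.73 = 186.0 K

186.0 K


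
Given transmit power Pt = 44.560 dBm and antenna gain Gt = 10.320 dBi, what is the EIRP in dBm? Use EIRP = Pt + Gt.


EIRP = Pt + Gt = 44.560 + 10.320 = 54.88 dBm

54.88 dBm


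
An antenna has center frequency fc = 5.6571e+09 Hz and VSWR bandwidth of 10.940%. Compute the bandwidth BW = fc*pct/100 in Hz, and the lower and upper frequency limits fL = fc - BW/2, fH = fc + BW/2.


BW = 5.6571e+09 * 10.940/100 = 6.188867e+08 Hz
fL = 5.6571e+09 - 6.188867e+08/2 = 5.348e+09 Hz
fH = 5.6571e+09 + 6.188867e+08/2 = 5.967e+09 Hz

BW=6.189e+08 Hz, fL=5.348e+09 Hz, fH=5.967e+09 Hz


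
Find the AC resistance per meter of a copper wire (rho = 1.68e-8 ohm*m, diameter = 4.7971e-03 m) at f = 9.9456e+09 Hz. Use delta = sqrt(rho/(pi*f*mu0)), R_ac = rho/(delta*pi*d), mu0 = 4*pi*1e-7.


delta = sqrt(1.68e-8 / (pi * 9.9456e+09 * 4*pi*1e-7)) = 6.541228e-07 m
R_ac = 1.68e-8 / (6.541228e-07 * pi * 4.7971e-03) = 1.704 ohm/m

1.704 ohm/m


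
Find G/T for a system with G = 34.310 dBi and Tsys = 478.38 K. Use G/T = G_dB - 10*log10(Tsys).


G/T = 34.310 - 10*log10(478.38) = 34.310 - 26.79773 = 7.512 dB/K

7.512 dB/K


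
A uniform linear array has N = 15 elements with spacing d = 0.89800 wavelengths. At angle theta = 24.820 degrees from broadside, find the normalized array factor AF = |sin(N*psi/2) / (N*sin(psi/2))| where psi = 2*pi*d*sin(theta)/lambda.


psi = 2*pi*0.89800*sin(24.820 deg) = 2.368462 rad
AF = |sin(15*2.368462/2) / (15*sin(2.368462/2))| = 0.06369

0.06369


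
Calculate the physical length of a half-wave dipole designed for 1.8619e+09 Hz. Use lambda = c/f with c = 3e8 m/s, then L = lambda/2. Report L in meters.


lambda = c / f = 3.0000e+08 / 1.8619e+09 = 0.1611257 m
L = lambda / 2 = 0.1611257 / 2 = 0.08056 m

0.08056 m


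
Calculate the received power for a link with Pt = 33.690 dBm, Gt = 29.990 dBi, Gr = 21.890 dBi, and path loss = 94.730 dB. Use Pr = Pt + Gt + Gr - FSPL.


Pr = 33.690 + 29.990 + 21.890 - 94.730 = -9.16 dBm

-9.16 dBm


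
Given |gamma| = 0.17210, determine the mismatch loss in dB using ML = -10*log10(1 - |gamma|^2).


ML = -10 * log10(1 - 0.17210^2) = -10 * log10(0.97038159) = 0.1306 dB

0.1306 dB


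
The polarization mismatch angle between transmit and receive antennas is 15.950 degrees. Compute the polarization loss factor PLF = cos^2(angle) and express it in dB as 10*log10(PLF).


PLF_linear = cos^2(15.950 deg) = 0.9244858
PLF_dB = 10 * log10(0.9244858) = -0.3410 dB

-0.3410 dB


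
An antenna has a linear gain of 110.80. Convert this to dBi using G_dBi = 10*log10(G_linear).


G_dBi = 10 * log10(110.80) = 20.45 dBi

20.45 dBi


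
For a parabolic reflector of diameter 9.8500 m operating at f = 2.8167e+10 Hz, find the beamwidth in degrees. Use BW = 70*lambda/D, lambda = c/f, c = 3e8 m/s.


lambda = c / f = 3.0000e+08 / 2.8167e+10 = 0.01065076 m
BW = 70 * 0.01065076 / 9.8500 = 0.07569 deg

0.07569 deg


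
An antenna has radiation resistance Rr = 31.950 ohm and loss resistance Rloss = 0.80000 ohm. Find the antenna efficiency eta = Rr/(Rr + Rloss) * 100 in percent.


eta = 31.950 / (31.950 + 0.80000) * 100 = 97.56%

97.56%


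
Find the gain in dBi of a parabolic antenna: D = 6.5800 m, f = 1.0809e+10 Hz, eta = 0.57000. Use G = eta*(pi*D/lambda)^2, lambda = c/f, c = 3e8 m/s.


lambda = c / f = 3.0000e+08 / 1.0809e+10 = 0.02775465 m
G_linear = 0.57000 * (pi * 6.5800 / 0.02775465)^2 = 316194.9
G_dBi = 10 * log10(316194.9) = 55.00 dBi

55.00 dBi


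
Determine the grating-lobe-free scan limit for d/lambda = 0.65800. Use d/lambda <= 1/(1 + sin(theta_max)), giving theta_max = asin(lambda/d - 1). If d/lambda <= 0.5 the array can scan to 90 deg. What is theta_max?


lambda/d - 1 = 1/0.65800 - 1 = 0.5197568
theta_max = asin(0.5197568) = 31.32 deg

31.32 deg


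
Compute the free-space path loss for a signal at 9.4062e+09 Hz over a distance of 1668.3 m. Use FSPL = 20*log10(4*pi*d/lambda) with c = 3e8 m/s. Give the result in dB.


lambda = c / f = 3.0000e+08 / 9.4062e+09 = 0.03189386 m
FSPL = 20 * log10(4*pi*1668.3/0.03189386) = 116.4 dB

116.4 dB


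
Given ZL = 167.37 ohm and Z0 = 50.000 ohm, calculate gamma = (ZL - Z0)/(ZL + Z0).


gamma = (167.37 - 50.000) / (167.37 + 50.000) = 0.5400

0.5400


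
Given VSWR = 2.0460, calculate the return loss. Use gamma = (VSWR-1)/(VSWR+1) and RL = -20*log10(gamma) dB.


gamma = (2.0460 - 1) / (2.0460 + 1) = 0.3434012
RL = -20 * log10(0.3434012) = 9.284 dB

9.284 dB


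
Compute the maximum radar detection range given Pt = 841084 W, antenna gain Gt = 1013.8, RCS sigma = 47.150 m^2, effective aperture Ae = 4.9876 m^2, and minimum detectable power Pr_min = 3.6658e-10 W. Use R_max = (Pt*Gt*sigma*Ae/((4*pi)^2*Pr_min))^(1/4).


R^4 = 841084*1013.8*47.150*4.9876 / ((4*pi)^2 * 3.6658e-10) = 3.463989e+18
R_max = 3.463989e+18^0.25 = 43141 m

43141 m


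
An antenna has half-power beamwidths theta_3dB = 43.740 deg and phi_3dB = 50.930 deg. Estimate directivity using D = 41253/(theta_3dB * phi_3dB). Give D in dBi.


D_linear = 41253 / (43.740 * 50.930) = 18.51838
D_dBi = 10 * log10(18.51838) = 12.68 dBi

12.68 dBi


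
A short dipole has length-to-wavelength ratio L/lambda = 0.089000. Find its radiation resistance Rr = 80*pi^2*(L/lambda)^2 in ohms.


Rr = 80 * pi^2 * (0.089000)^2 = 80 * 9.869604 * 7.921000e-03 = 6.254 ohm

6.254 ohm


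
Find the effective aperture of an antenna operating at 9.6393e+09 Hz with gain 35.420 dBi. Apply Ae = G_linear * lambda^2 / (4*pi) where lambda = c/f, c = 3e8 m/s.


lambda = c / f = 3.0000e+08 / 9.6393e+09 = 0.03112259 m
G_linear = 10^(35.420/10) = 3483.373
Ae = G_linear * lambda^2 / (4*pi) = 3483.373 * 0.03112259^2 / (4*pi) = 0.2685 m^2

0.2685 m^2


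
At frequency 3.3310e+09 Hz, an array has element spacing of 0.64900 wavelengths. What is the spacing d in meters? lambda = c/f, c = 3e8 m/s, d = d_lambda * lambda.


lambda = c / f = 3.0000e+08 / 3.3310e+09 = 0.09006304 m
d = 0.64900 * 0.09006304 = 0.05845 m

0.05845 m


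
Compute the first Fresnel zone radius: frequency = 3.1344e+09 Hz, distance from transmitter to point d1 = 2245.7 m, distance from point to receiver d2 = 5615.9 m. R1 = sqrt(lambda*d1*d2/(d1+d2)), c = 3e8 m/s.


lambda = c / f = 3.0000e+08 / 3.1344e+09 = 0.09571210 m
R1 = sqrt(0.09571210 * 2245.7 * 5615.9 / (2245.7 + 5615.9)) = 12.39 m

12.39 m


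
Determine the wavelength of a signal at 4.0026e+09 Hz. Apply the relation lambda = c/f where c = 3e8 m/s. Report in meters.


lambda = c / f = 3.0000e+08 / 4.0026e+09 = 0.07495 m

0.07495 m


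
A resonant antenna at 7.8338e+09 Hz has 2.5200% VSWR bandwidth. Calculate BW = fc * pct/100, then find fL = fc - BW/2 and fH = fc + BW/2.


BW = 7.8338e+09 * 2.5200/100 = 1.974118e+08 Hz
fL = 7.8338e+09 - 1.974118e+08/2 = 7.735e+09 Hz
fH = 7.8338e+09 + 1.974118e+08/2 = 7.933e+09 Hz

BW=1.974e+08 Hz, fL=7.735e+09 Hz, fH=7.933e+09 Hz


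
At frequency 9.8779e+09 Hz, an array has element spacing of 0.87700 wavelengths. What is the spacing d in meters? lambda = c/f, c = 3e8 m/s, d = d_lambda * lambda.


lambda = c / f = 3.0000e+08 / 9.8779e+09 = 0.03037083 m
d = 0.87700 * 0.03037083 = 0.02664 m

0.02664 m


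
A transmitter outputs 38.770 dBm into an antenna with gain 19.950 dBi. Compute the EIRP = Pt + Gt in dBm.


EIRP = Pt + Gt = 38.770 + 19.950 = 58.72 dBm

58.72 dBm


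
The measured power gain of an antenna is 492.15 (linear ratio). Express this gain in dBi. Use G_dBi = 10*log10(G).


G_dBi = 10 * log10(492.15) = 26.92 dBi

26.92 dBi


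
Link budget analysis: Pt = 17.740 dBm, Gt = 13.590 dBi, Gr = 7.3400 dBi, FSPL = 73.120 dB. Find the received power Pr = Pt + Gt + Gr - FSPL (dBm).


Pr = 17.740 + 13.590 + 7.3400 - 73.120 = -34.45 dBm

-34.45 dBm


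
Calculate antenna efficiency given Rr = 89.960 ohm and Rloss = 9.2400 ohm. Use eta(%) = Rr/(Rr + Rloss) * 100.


eta = 89.960 / (89.960 + 9.2400) * 100 = 90.69%

90.69%


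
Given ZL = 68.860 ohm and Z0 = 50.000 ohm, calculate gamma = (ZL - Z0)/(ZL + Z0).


gamma = (68.860 - 50.000) / (68.860 + 50.000) = 0.1587

0.1587


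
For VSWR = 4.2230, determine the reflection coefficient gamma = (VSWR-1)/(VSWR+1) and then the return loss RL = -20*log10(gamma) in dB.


gamma = (4.2230 - 1) / (4.2230 + 1) = 0.6170783
RL = -20 * log10(0.6170783) = 4.193 dB

4.193 dB


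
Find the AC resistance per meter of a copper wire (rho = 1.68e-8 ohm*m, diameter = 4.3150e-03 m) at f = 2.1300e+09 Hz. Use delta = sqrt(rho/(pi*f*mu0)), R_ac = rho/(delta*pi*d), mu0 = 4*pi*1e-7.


delta = sqrt(1.68e-8 / (pi * 2.1300e+09 * 4*pi*1e-7)) = 1.413465e-06 m
R_ac = 1.68e-8 / (1.413465e-06 * pi * 4.3150e-03) = 0.8768 ohm/m

0.8768 ohm/m


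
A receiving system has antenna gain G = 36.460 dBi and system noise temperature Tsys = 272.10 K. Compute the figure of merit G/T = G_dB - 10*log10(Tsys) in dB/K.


G/T = 36.460 - 10*log10(272.10) = 36.460 - 24.34729 = 12.11 dB/K

12.11 dB/K


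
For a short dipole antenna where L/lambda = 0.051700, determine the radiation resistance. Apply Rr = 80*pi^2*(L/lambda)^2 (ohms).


Rr = 80 * pi^2 * (0.051700)^2 = 80 * 9.869604 * 2.672890e-03 = 2.110 ohm

2.110 ohm


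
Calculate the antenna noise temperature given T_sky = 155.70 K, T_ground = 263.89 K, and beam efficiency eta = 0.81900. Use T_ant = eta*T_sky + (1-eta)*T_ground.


T_ant = 0.81900 * 155.70 + (1 - 0.81900) * 263.89 = 175.3 K

175.3 K


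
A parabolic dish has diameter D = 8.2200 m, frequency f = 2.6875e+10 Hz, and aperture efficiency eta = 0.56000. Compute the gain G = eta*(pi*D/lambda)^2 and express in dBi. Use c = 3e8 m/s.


lambda = c / f = 3.0000e+08 / 2.6875e+10 = 0.01116279 m
G_linear = 0.56000 * (pi * 8.2200 / 0.01116279)^2 = 2.996994e+06
G_dBi = 10 * log10(2.996994e+06) = 64.77 dBi

64.77 dBi


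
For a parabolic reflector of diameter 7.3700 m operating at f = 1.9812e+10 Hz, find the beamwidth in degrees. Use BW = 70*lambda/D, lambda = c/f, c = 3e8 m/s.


lambda = c / f = 3.0000e+08 / 1.9812e+10 = 0.01514234 m
BW = 70 * 0.01514234 / 7.3700 = 0.1438 deg

0.1438 deg


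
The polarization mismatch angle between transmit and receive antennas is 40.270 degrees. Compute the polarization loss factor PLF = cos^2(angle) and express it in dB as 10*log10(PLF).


PLF_linear = cos^2(40.270 deg) = 0.5821795
PLF_dB = 10 * log10(0.5821795) = -2.349 dB

-2.349 dB


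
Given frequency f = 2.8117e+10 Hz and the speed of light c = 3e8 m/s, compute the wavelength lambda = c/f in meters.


lambda = c / f = 3.0000e+08 / 2.8117e+10 = 0.01067 m

0.01067 m


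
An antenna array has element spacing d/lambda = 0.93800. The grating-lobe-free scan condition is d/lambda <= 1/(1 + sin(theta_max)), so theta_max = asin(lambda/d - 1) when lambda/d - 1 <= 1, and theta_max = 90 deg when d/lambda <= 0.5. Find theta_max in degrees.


lambda/d - 1 = 1/0.93800 - 1 = 0.06609808
theta_max = asin(0.06609808) = 3.790 deg

3.790 deg


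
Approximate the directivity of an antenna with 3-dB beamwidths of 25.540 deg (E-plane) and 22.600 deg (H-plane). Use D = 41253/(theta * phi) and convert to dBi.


D_linear = 41253 / (25.540 * 22.600) = 71.47040
D_dBi = 10 * log10(71.47040) = 18.54 dBi

18.54 dBi


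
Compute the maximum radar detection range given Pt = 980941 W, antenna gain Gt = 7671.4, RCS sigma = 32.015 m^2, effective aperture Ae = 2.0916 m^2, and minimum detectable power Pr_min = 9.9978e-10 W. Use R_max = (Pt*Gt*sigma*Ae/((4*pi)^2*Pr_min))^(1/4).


R^4 = 980941*7671.4*32.015*2.0916 / ((4*pi)^2 * 9.9978e-10) = 3.191725e+18
R_max = 3.191725e+18^0.25 = 42267 m

42267 m


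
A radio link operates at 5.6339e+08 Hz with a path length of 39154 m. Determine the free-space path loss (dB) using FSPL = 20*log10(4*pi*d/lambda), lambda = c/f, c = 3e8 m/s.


lambda = c / f = 3.0000e+08 / 5.6339e+08 = 0.5324908 m
FSPL = 20 * log10(4*pi*39154/0.5324908) = 119.3 dB

119.3 dB


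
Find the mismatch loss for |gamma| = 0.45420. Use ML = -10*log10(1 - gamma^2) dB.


ML = -10 * log10(1 - 0.45420^2) = -10 * log10(0.79370236) = 1.003 dB

1.003 dB


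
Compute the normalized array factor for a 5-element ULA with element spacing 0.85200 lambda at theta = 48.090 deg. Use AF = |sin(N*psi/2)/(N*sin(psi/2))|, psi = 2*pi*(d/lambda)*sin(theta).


psi = 2*pi*0.85200*sin(48.090 deg) = 3.983880 rad
AF = |sin(5*3.983880/2) / (5*sin(3.983880/2))| = 0.1117

0.1117


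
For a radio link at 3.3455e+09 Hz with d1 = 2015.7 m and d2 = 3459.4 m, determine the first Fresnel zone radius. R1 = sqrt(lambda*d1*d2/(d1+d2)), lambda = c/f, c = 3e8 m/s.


lambda = c / f = 3.0000e+08 / 3.3455e+09 = 0.08967269 m
R1 = sqrt(0.08967269 * 2015.7 * 3459.4 / (2015.7 + 3459.4)) = 10.69 m

10.69 m


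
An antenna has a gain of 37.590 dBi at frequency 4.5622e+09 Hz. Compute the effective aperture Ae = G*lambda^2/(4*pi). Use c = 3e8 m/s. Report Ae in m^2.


lambda = c / f = 3.0000e+08 / 4.5622e+09 = 0.06575775 m
G_linear = 10^(37.590/10) = 5741.165
Ae = G_linear * lambda^2 / (4*pi) = 5741.165 * 0.06575775^2 / (4*pi) = 1.976 m^2

1.976 m^2


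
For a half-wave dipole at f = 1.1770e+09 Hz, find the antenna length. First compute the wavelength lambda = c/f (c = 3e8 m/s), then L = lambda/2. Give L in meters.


lambda = c / f = 3.0000e+08 / 1.1770e+09 = 0.2548853 m
L = lambda / 2 = 0.2548853 / 2 = 0.1274 m

0.1274 m


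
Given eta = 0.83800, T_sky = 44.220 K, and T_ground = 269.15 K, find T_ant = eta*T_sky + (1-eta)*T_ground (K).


T_ant = 0.83800 * 44.220 + (1 - 0.83800) * 269.15 = 80.66 K

80.66 K


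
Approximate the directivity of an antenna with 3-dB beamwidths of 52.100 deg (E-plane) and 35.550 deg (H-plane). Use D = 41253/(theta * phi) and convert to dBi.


D_linear = 41253 / (52.100 * 35.550) = 22.27297
D_dBi = 10 * log10(22.27297) = 13.48 dBi

13.48 dBi


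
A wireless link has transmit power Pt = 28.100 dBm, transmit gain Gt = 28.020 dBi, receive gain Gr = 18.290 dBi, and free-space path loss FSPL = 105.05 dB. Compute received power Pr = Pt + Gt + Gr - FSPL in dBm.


Pr = 28.100 + 28.020 + 18.290 - 105.05 = -30.64 dBm

-30.64 dBm


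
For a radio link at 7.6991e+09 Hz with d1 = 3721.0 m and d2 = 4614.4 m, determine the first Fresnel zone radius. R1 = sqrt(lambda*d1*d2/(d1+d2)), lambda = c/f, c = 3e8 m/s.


lambda = c / f = 3.0000e+08 / 7.6991e+09 = 0.03896559 m
R1 = sqrt(0.03896559 * 3721.0 * 4614.4 / (3721.0 + 4614.4)) = 8.959 m

8.959 m


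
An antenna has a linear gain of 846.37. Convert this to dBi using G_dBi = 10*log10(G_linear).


G_dBi = 10 * log10(846.37) = 29.28 dBi

29.28 dBi


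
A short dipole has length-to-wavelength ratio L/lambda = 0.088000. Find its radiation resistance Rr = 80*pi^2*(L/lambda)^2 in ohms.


Rr = 80 * pi^2 * (0.088000)^2 = 80 * 9.869604 * 7.744000e-03 = 6.114 ohm

6.114 ohm


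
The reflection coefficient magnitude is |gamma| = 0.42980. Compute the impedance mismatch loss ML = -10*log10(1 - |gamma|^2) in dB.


ML = -10 * log10(1 - 0.42980^2) = -10 * log10(0.81527196) = 0.8870 dB

0.8870 dB


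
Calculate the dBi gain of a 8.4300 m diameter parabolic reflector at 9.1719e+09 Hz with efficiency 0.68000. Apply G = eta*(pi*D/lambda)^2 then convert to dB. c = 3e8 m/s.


lambda = c / f = 3.0000e+08 / 9.1719e+09 = 0.03270860 m
G_linear = 0.68000 * (pi * 8.4300 / 0.03270860)^2 = 445799.8
G_dBi = 10 * log10(445799.8) = 56.49 dBi

56.49 dBi


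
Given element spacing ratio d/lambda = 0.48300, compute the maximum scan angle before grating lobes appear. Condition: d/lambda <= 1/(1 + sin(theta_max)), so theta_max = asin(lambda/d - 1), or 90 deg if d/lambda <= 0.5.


lambda/d - 1 = 1/0.48300 - 1 = 1.070393 >= 1
d/lambda <= 0.5, so the array can scan to endfire without grating lobes: theta_max = 90 deg

90 deg


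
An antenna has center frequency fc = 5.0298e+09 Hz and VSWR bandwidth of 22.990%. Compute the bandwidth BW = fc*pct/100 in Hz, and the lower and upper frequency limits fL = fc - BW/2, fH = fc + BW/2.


BW = 5.0298e+09 * 22.990/100 = 1.156351e+09 Hz
fL = 5.0298e+09 - 1.156351e+09/2 = 4.452e+09 Hz
fH = 5.0298e+09 + 1.156351e+09/2 = 5.608e+09 Hz

BW=1.156e+09 Hz, fL=4.452e+09 Hz, fH=5.608e+09 Hz


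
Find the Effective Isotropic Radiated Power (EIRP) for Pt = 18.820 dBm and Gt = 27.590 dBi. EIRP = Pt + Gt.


EIRP = Pt + Gt = 18.820 + 27.590 = 46.41 dBm

46.41 dBm


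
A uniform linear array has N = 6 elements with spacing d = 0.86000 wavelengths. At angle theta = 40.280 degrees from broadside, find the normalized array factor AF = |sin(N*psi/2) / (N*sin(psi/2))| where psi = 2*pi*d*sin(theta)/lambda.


psi = 2*pi*0.86000*sin(40.280 deg) = 3.493515 rad
AF = |sin(6*3.493515/2) / (6*sin(3.493515/2))| = 0.1473

0.1473


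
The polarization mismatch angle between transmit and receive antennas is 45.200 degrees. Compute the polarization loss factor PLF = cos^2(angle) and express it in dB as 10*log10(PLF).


PLF_linear = cos^2(45.200 deg) = 0.4965094
PLF_dB = 10 * log10(0.4965094) = -3.041 dB

-3.041 dB


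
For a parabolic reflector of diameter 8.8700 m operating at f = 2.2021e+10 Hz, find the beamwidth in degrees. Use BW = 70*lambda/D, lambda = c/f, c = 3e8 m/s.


lambda = c / f = 3.0000e+08 / 2.2021e+10 = 0.01362336 m
BW = 70 * 0.01362336 / 8.8700 = 0.1075 deg

0.1075 deg


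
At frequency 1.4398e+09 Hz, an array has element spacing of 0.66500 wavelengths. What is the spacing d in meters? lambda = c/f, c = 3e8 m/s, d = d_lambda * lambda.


lambda = c / f = 3.0000e+08 / 1.4398e+09 = 0.2083623 m
d = 0.66500 * 0.2083623 = 0.1386 m

0.1386 m


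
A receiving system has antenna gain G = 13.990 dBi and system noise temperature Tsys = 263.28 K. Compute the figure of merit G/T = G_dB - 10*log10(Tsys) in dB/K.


G/T = 13.990 - 10*log10(263.28) = 13.990 - 24.20418 = -10.21 dB/K

-10.21 dB/K


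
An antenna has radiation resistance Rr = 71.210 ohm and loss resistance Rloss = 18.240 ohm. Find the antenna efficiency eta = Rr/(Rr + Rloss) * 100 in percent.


eta = 71.210 / (71.210 + 18.240) * 100 = 79.61%

79.61%


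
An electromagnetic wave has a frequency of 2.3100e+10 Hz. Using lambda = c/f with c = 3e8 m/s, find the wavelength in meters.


lambda = c / f = 3.0000e+08 / 2.3100e+10 = 0.01299 m

0.01299 m


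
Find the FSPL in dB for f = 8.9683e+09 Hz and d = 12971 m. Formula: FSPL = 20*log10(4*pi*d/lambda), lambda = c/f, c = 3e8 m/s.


lambda = c / f = 3.0000e+08 / 8.9683e+09 = 0.03345116 m
FSPL = 20 * log10(4*pi*12971/0.03345116) = 133.8 dB

133.8 dB


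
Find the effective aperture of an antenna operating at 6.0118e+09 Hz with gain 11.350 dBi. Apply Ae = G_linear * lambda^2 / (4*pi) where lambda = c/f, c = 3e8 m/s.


lambda = c / f = 3.0000e+08 / 6.0118e+09 = 0.04990186 m
G_linear = 10^(11.350/10) = 13.64583
Ae = G_linear * lambda^2 / (4*pi) = 13.64583 * 0.04990186^2 / (4*pi) = 2.704e-03 m^2

2.704e-03 m^2


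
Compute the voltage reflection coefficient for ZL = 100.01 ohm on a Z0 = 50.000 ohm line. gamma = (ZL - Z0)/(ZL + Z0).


gamma = (100.01 - 50.000) / (100.01 + 50.000) = 0.3334

0.3334


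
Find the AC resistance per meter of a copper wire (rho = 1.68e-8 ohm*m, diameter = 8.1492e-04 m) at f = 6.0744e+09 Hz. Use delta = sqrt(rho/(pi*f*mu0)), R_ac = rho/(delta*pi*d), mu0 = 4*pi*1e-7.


delta = sqrt(1.68e-8 / (pi * 6.0744e+09 * 4*pi*1e-7)) = 8.369954e-07 m
R_ac = 1.68e-8 / (8.369954e-07 * pi * 8.1492e-04) = 7.840 ohm/m

7.840 ohm/m


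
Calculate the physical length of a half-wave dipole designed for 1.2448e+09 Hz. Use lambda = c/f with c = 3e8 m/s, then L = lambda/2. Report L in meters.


lambda = c / f = 3.0000e+08 / 1.2448e+09 = 0.2410026 m
L = lambda / 2 = 0.2410026 / 2 = 0.1205 m

0.1205 m


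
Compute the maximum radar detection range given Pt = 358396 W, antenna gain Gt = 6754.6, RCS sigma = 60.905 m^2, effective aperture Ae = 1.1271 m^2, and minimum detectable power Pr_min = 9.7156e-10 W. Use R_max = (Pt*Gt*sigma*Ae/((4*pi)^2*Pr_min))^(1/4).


R^4 = 358396*6754.6*60.905*1.1271 / ((4*pi)^2 * 9.7156e-10) = 1.083151e+18
R_max = 1.083151e+18^0.25 = 32261 m

32261 m


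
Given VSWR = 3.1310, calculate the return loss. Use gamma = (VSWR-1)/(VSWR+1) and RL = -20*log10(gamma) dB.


gamma = (3.1310 - 1) / (3.1310 + 1) = 0.5158557
RL = -20 * log10(0.5158557) = 5.749 dB

5.749 dB


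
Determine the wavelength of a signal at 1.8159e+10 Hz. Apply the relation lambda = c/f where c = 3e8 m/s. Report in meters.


lambda = c / f = 3.0000e+08 / 1.8159e+10 = 0.01652 m

0.01652 m


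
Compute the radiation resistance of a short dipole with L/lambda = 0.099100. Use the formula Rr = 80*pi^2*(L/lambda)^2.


Rr = 80 * pi^2 * (0.099100)^2 = 80 * 9.869604 * 9.820810e-03 = 7.754 ohm

7.754 ohm


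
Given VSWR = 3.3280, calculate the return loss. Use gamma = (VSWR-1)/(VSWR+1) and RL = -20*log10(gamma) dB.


gamma = (3.3280 - 1) / (3.3280 + 1) = 0.5378928
RL = -20 * log10(0.5378928) = 5.386 dB

5.386 dB


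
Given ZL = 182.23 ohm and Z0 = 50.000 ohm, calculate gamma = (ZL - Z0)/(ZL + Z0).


gamma = (182.23 - 50.000) / (182.23 + 50.000) = 0.5694

0.5694


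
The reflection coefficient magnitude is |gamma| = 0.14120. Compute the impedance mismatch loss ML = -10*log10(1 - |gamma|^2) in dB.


ML = -10 * log10(1 - 0.14120^2) = -10 * log10(0.98006256) = 0.08746 dB

0.08746 dB


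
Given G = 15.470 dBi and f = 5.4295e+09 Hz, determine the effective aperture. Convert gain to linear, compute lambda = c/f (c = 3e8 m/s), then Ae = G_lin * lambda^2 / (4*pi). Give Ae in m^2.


lambda = c / f = 3.0000e+08 / 5.4295e+09 = 0.05525371 m
G_linear = 10^(15.470/10) = 35.23709
Ae = G_linear * lambda^2 / (4*pi) = 35.23709 * 0.05525371^2 / (4*pi) = 8.561e-03 m^2

8.561e-03 m^2


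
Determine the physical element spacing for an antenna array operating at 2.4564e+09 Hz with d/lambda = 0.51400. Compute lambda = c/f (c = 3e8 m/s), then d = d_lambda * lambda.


lambda = c / f = 3.0000e+08 / 2.4564e+09 = 0.1221299 m
d = 0.51400 * 0.1221299 = 0.06277 m

0.06277 m


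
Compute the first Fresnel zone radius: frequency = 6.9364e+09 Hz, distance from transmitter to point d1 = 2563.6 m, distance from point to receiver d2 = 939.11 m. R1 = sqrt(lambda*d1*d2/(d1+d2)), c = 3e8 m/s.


lambda = c / f = 3.0000e+08 / 6.9364e+09 = 0.04325010 m
R1 = sqrt(0.04325010 * 2563.6 * 939.11 / (2563.6 + 939.11)) = 5.452 m

5.452 m


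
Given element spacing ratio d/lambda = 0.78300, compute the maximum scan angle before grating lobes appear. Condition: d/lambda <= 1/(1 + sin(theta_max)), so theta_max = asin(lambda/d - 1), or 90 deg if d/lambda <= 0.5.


lambda/d - 1 = 1/0.78300 - 1 = 0.2771392
theta_max = asin(0.2771392) = 16.09 deg

16.09 deg


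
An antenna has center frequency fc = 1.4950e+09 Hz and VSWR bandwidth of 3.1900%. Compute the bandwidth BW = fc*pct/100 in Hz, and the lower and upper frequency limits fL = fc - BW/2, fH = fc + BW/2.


BW = 1.4950e+09 * 3.1900/100 = 4.769050e+07 Hz
fL = 1.4950e+09 - 4.769050e+07/2 = 1.471e+09 Hz
fH = 1.4950e+09 + 4.769050e+07/2 = 1.519e+09 Hz

BW=4.769e+07 Hz, fL=1.471e+09 Hz, fH=1.519e+09 Hz


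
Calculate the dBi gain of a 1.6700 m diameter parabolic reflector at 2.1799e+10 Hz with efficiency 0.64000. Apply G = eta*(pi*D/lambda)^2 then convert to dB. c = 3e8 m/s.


lambda = c / f = 3.0000e+08 / 2.1799e+10 = 0.01376210 m
G_linear = 0.64000 * (pi * 1.6700 / 0.01376210)^2 = 93012.91
G_dBi = 10 * log10(93012.91) = 49.69 dBi

49.69 dBi


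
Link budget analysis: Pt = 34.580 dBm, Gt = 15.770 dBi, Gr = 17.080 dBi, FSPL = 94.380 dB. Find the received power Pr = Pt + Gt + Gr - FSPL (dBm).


Pr = 34.580 + 15.770 + 17.080 - 94.380 = -26.95 dBm

-26.95 dBm


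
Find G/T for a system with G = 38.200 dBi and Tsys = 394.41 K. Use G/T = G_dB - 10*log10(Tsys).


G/T = 38.200 - 10*log10(394.41) = 38.200 - 25.95948 = 12.24 dB/K

12.24 dB/K


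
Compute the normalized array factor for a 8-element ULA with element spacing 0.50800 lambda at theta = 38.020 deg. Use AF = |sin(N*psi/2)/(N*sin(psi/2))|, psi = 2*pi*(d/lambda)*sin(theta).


psi = 2*pi*0.50800*sin(38.020 deg) = 1.965982 rad
AF = |sin(8*1.965982/2) / (8*sin(1.965982/2))| = 0.1502

0.1502


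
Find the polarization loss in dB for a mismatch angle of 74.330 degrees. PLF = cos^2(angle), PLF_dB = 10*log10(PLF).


PLF_linear = cos^2(74.330 deg) = 0.07295204
PLF_dB = 10 * log10(0.07295204) = -11.37 dB

-11.37 dB


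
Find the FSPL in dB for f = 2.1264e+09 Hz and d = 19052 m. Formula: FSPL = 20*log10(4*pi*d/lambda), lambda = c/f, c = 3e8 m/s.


lambda = c / f = 3.0000e+08 / 2.1264e+09 = 0.1410835 m
FSPL = 20 * log10(4*pi*19052/0.1410835) = 124.6 dB

124.6 dB


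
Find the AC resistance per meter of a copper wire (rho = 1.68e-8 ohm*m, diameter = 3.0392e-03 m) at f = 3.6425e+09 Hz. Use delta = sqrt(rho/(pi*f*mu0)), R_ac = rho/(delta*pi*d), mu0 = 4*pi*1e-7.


delta = sqrt(1.68e-8 / (pi * 3.6425e+09 * 4*pi*1e-7)) = 1.080874e-06 m
R_ac = 1.68e-8 / (1.080874e-06 * pi * 3.0392e-03) = 1.628 ohm/m

1.628 ohm/m


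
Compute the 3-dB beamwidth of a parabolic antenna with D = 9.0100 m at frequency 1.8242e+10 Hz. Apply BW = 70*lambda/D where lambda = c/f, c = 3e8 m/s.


lambda = c / f = 3.0000e+08 / 1.8242e+10 = 0.01644557 m
BW = 70 * 0.01644557 / 9.0100 = 0.1278 deg

0.1278 deg


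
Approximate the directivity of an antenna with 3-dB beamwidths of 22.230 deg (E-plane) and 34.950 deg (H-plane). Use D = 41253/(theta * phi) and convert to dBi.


D_linear = 41253 / (22.230 * 34.950) = 53.09687
D_dBi = 10 * log10(53.09687) = 17.25 dBi

17.25 dBi


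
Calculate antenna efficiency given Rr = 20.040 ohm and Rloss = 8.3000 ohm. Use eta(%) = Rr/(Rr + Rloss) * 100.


eta = 20.040 / (20.040 + 8.3000) * 100 = 70.71%

70.71%


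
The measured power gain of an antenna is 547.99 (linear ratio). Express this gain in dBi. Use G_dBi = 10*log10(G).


G_dBi = 10 * log10(547.99) = 27.39 dBi

27.39 dBi


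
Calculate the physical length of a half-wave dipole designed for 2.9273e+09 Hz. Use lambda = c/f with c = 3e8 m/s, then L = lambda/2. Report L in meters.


lambda = c / f = 3.0000e+08 / 2.9273e+09 = 0.1024835 m
L = lambda / 2 = 0.1024835 / 2 = 0.05124 m

0.05124 m


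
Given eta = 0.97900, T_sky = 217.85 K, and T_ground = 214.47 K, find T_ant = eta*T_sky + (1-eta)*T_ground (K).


T_ant = 0.97900 * 217.85 + (1 - 0.97900) * 214.47 = 217.8 K

217.8 K


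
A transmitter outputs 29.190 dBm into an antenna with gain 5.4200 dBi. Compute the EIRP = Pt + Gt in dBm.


EIRP = Pt + Gt = 29.190 + 5.4200 = 34.61 dBm

34.61 dBm


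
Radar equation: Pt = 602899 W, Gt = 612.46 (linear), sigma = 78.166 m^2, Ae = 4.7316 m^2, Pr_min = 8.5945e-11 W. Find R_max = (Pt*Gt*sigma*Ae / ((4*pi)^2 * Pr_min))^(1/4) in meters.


R^4 = 602899*612.46*78.166*4.7316 / ((4*pi)^2 * 8.5945e-11) = 1.006255e+19
R_max = 1.006255e+19^0.25 = 56322 m

56322 m


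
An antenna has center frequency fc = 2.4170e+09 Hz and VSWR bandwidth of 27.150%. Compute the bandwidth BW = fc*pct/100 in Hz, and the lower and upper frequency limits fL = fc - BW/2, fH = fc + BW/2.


BW = 2.4170e+09 * 27.150/100 = 6.562155e+08 Hz
fL = 2.4170e+09 - 6.562155e+08/2 = 2.089e+09 Hz
fH = 2.4170e+09 + 6.562155e+08/2 = 2.745e+09 Hz

BW=6.562e+08 Hz, fL=2.089e+09 Hz, fH=2.745e+09 Hz


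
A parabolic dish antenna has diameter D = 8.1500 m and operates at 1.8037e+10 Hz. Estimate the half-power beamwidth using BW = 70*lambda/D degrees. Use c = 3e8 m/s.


lambda = c / f = 3.0000e+08 / 1.8037e+10 = 0.01663248 m
BW = 70 * 0.01663248 / 8.1500 = 0.1429 deg

0.1429 deg


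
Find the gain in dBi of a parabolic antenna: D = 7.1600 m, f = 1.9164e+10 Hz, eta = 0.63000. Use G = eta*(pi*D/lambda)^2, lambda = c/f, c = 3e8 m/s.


lambda = c / f = 3.0000e+08 / 1.9164e+10 = 0.01565435 m
G_linear = 0.63000 * (pi * 7.1600 / 0.01565435)^2 = 1.300757e+06
G_dBi = 10 * log10(1.300757e+06) = 61.14 dBi

61.14 dBi


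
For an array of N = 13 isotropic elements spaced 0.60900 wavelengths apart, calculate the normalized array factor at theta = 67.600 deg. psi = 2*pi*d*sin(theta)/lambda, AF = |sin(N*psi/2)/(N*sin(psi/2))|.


psi = 2*pi*0.60900*sin(67.600 deg) = 3.537738 rad
AF = |sin(13*3.537738/2) / (13*sin(3.537738/2))| = 0.06619

0.06619


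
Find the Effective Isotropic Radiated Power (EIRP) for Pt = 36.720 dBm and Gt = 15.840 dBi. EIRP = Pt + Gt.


EIRP = Pt + Gt = 36.720 + 15.840 = 52.56 dBm

52.56 dBm


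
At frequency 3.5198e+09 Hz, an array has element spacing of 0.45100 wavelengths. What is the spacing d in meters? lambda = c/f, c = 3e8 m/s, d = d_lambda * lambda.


lambda = c / f = 3.0000e+08 / 3.5198e+09 = 0.08523212 m
d = 0.45100 * 0.08523212 = 0.03844 m

0.03844 m


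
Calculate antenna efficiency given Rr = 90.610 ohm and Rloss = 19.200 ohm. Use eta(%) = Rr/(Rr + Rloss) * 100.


eta = 90.610 / (90.610 + 19.200) * 100 = 82.52%

82.52%


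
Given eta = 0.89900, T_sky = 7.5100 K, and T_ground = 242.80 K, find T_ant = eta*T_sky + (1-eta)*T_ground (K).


T_ant = 0.89900 * 7.5100 + (1 - 0.89900) * 242.80 = 31.27 K

31.27 K


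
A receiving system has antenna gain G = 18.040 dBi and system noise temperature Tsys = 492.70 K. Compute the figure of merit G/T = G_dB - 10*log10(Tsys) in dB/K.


G/T = 18.040 - 10*log10(492.70) = 18.040 - 26.92583 = -8.886 dB/K

-8.886 dB/K


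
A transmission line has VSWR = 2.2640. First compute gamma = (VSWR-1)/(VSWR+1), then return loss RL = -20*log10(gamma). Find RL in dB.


gamma = (2.2640 - 1) / (2.2640 + 1) = 0.3872549
RL = -20 * log10(0.3872549) = 8.240 dB

8.240 dB


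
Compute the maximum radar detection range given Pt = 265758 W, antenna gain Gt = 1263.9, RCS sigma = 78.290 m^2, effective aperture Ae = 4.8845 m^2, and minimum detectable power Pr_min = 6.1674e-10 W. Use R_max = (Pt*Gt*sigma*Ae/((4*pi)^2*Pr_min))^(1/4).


R^4 = 265758*1263.9*78.290*4.8845 / ((4*pi)^2 * 6.1674e-10) = 1.318875e+18
R_max = 1.318875e+18^0.25 = 33888 m

33888 m


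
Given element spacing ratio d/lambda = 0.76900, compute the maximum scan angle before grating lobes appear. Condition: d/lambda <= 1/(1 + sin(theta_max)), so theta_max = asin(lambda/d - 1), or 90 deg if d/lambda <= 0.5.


lambda/d - 1 = 1/0.76900 - 1 = 0.3003901
theta_max = asin(0.3003901) = 17.48 deg

17.48 deg


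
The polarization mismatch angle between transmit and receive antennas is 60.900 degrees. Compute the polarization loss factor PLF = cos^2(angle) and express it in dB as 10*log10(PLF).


PLF_linear = cos^2(60.900 deg) = 0.2365221
PLF_dB = 10 * log10(0.2365221) = -6.261 dB

-6.261 dB


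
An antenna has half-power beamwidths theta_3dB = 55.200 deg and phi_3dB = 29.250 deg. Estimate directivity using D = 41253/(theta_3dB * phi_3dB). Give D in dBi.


D_linear = 41253 / (55.200 * 29.250) = 25.54998
D_dBi = 10 * log10(25.54998) = 14.07 dBi

14.07 dBi


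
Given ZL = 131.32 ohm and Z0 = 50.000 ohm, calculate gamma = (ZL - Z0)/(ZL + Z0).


gamma = (131.32 - 50.000) / (131.32 + 50.000) = 0.4485

0.4485


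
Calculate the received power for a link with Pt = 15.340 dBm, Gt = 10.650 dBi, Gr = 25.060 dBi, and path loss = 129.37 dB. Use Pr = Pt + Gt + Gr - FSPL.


Pr = 15.340 + 10.650 + 25.060 - 129.37 = -78.32 dBm

-78.32 dBm


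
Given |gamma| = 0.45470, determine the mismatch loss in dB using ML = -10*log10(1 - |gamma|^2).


ML = -10 * log10(1 - 0.45470^2) = -10 * log10(0.79324791) = 1.006 dB

1.006 dB


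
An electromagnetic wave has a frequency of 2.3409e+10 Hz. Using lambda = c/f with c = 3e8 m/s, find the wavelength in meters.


lambda = c / f = 3.0000e+08 / 2.3409e+10 = 0.01282 m

0.01282 m


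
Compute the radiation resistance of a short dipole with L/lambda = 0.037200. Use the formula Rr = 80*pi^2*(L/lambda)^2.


Rr = 80 * pi^2 * (0.037200)^2 = 80 * 9.869604 * 1.383840e-03 = 1.093 ohm

1.093 ohm


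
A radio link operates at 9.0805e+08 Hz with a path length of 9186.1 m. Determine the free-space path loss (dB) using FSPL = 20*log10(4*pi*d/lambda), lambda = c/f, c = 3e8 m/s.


lambda = c / f = 3.0000e+08 / 9.0805e+08 = 0.3303783 m
FSPL = 20 * log10(4*pi*9186.1/0.3303783) = 110.9 dB

110.9 dB
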